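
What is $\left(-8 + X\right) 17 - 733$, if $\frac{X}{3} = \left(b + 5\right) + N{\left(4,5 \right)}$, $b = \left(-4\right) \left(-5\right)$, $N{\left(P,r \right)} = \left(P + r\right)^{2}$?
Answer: $4537$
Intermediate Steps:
$b = 20$
$X = 318$ ($X = 3 \left(\left(20 + 5\right) + \left(4 + 5\right)^{2}\right) = 3 \left(25 + 9^{2}\right) = 3 \left(25 + 81\right) = 3 \cdot 106 = 318$)
$\left(-8 + X\right) 17 - 733 = \left(-8 + 318\right) 17 - 733 = 310 \cdot 17 - 733 = 5270 - 733 = 4537$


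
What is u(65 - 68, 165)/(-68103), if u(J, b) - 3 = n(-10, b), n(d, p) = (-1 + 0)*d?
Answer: -13/68103 ≈ -0.00019089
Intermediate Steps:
n(d, p) = -d
u(J, b) = 13 (u(J, b) = 3 - 1*(-10) = 3 + 10 = 13)
u(65 - 68, 165)/(-68103) = 13/(-68103) = 13*(-1/68103) = -13/68103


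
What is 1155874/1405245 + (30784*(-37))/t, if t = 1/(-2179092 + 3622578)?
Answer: -2310422467966446686/1405245 ≈ -1.6441e+12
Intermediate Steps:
t = 1/1443486 ≈ 6.9277e-7
1155874/1405245 + (30784*(-37))/t = 1155874/1405245 + (30784*(-37))/(1/1443486) = 1155874*(1/1405245) - 1139008*1443486 = 1155874/1405245 - 1644142101888 = -2310422467966446686/1405245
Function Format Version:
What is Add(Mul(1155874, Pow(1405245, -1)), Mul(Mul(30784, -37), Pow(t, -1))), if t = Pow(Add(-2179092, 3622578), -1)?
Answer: Rational(-2310422467966446686, 1405245) ≈ -1.6441e+12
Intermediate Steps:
t = Rational(1, 1443486) (t = Pow(1443486, -1) = Rational(1, 1443486) ≈ 6.9277e-7)
Add(Mul(1155874, Pow(1405245, -1)), Mul(Mul(30784, -37), Pow(t, -1))) = Add(Mul(1155874, Pow(1405245, -1)), Mul(Mul(30784, -37), Pow(Rational(1, 1443486), -1))) = Add(Mul(1155874, Rational(1, 1405245)), Mul(-1139008, 1443486)) = Add(Rational(1155874, 1405245), -1644142101888) = Rational(-2310422467966446686, 1405245)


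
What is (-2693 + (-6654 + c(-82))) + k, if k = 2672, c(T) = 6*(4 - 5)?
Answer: -6681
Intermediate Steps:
c(T) = -6 (c(T) = 6*(-1) = -6)
(-2693 + (-6654 + c(-82))) + k = (-2693 + (-6654 - 6)) + 2672 = (-2693 - 6660) + 2672 = -9353 + 2672 = -6681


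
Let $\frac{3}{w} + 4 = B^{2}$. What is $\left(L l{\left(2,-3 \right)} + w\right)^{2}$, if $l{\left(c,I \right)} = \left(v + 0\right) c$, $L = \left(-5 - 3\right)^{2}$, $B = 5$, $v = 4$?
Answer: $\frac{12852225}{49} \approx 2.6229 \cdot 10^{5}$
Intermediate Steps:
$L = 64$ ($L = \left(-8\right)^{2} = 64$)
$l{\left(c,I \right)} = 4 c$ ($l{\left(c,I \right)} = \left(4 + 0\right) c = 4 c$)
$w = \frac{1}{7}$ ($w = \frac{3}{-4 + 5^{2}} = \frac{3}{-4 + 25} = \frac{3}{21} = 3 \cdot \frac{1}{21} = \frac{1}{7} \approx 0.14286$)
$\left(L l{\left(2,-3 \right)} + w\right)^{2} = \left(64 \cdot 4 \cdot 2 + \frac{1}{7}\right)^{2} = \left(64 \cdot 8 + \frac{1}{7}\right)^{2} = \left(512 + \frac{1}{7}\right)^{2} = \left(\frac{3585}{7}\right)^{2} = \frac{12852225}{49}$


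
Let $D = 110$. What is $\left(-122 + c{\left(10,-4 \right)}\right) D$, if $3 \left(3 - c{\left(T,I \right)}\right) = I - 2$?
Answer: $-12870$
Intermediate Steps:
$c{\left(T,I \right)} = \frac{11}{3} - \frac{I}{3}$ ($c{\left(T,I \right)} = 3 - \frac{I - 2}{3} = 3 - \frac{-2 + I}{3} = 3 - \left(- \frac{2}{3} + \frac{I}{3}\right) = \frac{11}{3} - \frac{I}{3}$)
$\left(-122 + c{\left(10,-4 \right)}\right) D = \left(-122 + \left(\frac{11}{3} - - \frac{4}{3}\right)\right) 110 = \left(-122 + \left(\frac{11}{3} + \frac{4}{3}\right)\right) 110 = \left(-122 + 5\right) 110 = \left(-117\right) 110 = -12870$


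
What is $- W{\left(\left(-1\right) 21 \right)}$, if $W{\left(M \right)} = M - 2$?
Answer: $23$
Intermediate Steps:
$W{\left(M \right)} = -2 + M$ ($W{\left(M \right)} = M - 2 = -2 + M$)
$- W{\left(\left(-1\right) 21 \right)} = - (-2 - 21) = \left(-1\right) \left(-23\right) = 23$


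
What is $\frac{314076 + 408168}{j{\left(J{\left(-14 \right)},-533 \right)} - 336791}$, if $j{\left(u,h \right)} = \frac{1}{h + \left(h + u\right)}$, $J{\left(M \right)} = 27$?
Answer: $- \frac{125068586}{58320975} \approx -2.1445$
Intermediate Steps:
$j{\left(u,h \right)} = \frac{1}{u + 2 h}$
$\frac{314076 + 408168}{j{\left(J{\left(-14 \right)},-533 \right)} - 336791} = \frac{314076 + 408168}{\frac{1}{27 + 2 \left(-533\right)} - 336791} = \frac{722244}{\frac{1}{27 - 1066} - 336791} = \frac{722244}{\frac{1}{-1039} - 336791} = \frac{722244}{- \frac{1}{1039} - 336791} = \frac{722244}{- \frac{349925850}{1039}} = 722244 \left(- \frac{1039}{349925850}\right) = - \frac{125068586}{58320975}$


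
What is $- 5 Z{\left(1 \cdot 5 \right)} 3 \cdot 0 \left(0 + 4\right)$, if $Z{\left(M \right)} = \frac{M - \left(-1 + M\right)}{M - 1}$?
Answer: $0$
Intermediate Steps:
$Z{\left(M \right)} = \frac{1}{-1 + M}$ ($Z{\left(M \right)} = 1 \frac{1}{-1 + M} = \frac{1}{-1 + M}$)
$- 5 Z{\left(1 \cdot 5 \right)} 3 \cdot 0 \left(0 + 4\right) = - \frac{5}{-1 + 1 \cdot 5} \cdot 3 \cdot 0 \left(0 + 4\right) = - \frac{5}{-1 + 5} \cdot 0 \cdot 4 = - \frac{5}{4} \cdot 0 = \left(-5\right) \frac{1}{4} \cdot 0 = \left(- \frac{5}{4}\right) 0 = 0$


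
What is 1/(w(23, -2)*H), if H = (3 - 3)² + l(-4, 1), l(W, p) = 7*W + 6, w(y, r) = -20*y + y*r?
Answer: 1/11132 ≈ 8.9831e-5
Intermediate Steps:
w(y, r) = -20*y + r*y
l(W, p) = 6 + 7*W
H = -22 (H = (3 - 3)² + (6 + 7*(-4)) = 0² + (6 - 28) = 0 - 22 = -22)
1/(w(23, -2)*H) = 1/((23*(-20 - 2))*(-22)) = 1/((23*(-22))*(-22)) = 1/(-506*(-22)) = 1/11132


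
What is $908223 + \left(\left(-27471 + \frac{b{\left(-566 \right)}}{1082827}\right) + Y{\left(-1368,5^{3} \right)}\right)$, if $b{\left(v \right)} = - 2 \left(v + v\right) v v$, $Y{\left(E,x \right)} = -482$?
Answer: $\frac{953905409274}{1082827} \approx 8.8094 \cdot 10^{5}$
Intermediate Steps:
$b{\left(v \right)} = - 4 v^{3}$ ($b{\left(v \right)} = - 2 \cdot 2 v v v = - 4 v v v = - 4 v^{2} v = - 4 v^{3}$)
$908223 + \left(\left(-27471 + \frac{b{\left(-566 \right)}}{1082827}\right) + Y{\left(-1368,5^{3} \right)}\right) = 908223 - \left(27953 - \frac{\left(-4\right) \left(-566\right)^{3}}{1082827}\right) = 908223 - \left(27953 - \left(-4\right) \left(-181321496\right) \frac{1}{1082827}\right) = 908223 + \left(\left(-27471 + 725285984 \cdot \frac{1}{1082827}\right) - 482\right) = 908223 + \left(\left(-27471 + \frac{725285984}{1082827}\right) - 482\right) = 908223 - \frac{29542977147}{1082827} = \frac{953905409274}{1082827}$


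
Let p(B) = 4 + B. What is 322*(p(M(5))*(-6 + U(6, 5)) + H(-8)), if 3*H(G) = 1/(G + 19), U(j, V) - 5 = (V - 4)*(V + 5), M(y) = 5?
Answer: 861028/33 ≈ 26092.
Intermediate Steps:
U(j, V) = 5 + (-4 + V)*(5 + V) (U(j, V) = 5 + (V - 4)*(V + 5) = 5 + (-4 + V)*(5 + V))
H(G) = 1/(3*(19 + G)) (H(G) = 1/(3*(G + 19)) = 1/(3*(19 + G)))
322*(p(M(5))*(-6 + U(6, 5)) + H(-8)) = 322*((4 + 5)*(-6 + (-15 + 5 + 5²)) + 1/(3*(19 - 8))) = 322*(9*(-6 + (-15 + 5 + 25)) + (⅓)/11) = 322*(9*(-6 + 15) + (⅓)*(1/11)) = 322*(9*9 + 1/33) = 322*(81 + 1/33) = 322*(2674/33) = 861028/33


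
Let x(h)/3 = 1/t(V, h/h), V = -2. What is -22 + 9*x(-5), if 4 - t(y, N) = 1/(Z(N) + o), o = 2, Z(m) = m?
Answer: -161/11 ≈ -14.636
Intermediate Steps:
t(y, N) = 4 - 1/(2 + N) (t(y, N) = 4 - 1/(N + 2) = 4 - 1/(2 + N))
x(h) = 9/11 (x(h) = 3/(((7 + 4*(h/h))/(2 + h/h))) = 3/(((7 + 4*1)/(2 + 1))) = 3/(((7 + 4)/3)) = 3/(((1/3)*11)) = 3/(11/3) = 3*(3/11) = 9/11)
-22 + 9*x(-5) = -22 + 9*(9/11) = -22 + 81/11 = -161/11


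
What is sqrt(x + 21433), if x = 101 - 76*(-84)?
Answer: 3*sqrt(3102) ≈ 167.09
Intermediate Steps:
x = 6485 (x = 101 + 6384 = 6485)
sqrt(x + 21433) = sqrt(6485 + 21433) = sqrt(27918) = 3*sqrt(3102)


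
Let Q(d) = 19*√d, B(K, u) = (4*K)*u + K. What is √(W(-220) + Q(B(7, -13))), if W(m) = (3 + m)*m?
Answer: √(47740 + 19*I*√357) ≈ 218.5 + 0.8215*I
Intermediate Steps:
W(m) = m*(3 + m)
B(K, u) = K + 4*K*u (B(K, u) = 4*K*u + K = K + 4*K*u)
√(W(-220) + Q(B(7, -13))) = √(-220*(3 - 220) + 19*√(7*(1 + 4*(-13)))) = √(-220*(-217) + 19*√(7*(1 - 52))) = √(47740 + 19*√(7*(-51))) = √(47740 + 19*√(-357)) = √(47740 + 19*(I*√357)) = √(47740 + 19*I*√357)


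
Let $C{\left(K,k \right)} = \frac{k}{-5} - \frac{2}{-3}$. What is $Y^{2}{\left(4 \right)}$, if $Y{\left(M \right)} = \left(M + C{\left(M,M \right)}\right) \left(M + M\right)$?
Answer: $\frac{215296}{225} \approx 956.87$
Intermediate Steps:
$C{\left(K,k \right)} = \frac{2}{3} - \frac{k}{5}$ ($C{\left(K,k \right)} = k \left(- \frac{1}{5}\right) - - \frac{2}{3} = - \frac{k}{5} + \frac{2}{3} = \frac{2}{3} - \frac{k}{5}$)
$Y{\left(M \right)} = 2 M \left(\frac{2}{3} + \frac{4 M}{5}\right)$ ($Y{\left(M \right)} = \left(M - \left(- \frac{2}{3} + \frac{M}{5}\right)\right) \left(M + M\right) = \left(\frac{2}{3} + \frac{4 M}{5}\right) 2 M = 2 M \left(\frac{2}{3} + \frac{4 M}{5}\right)$)
$Y^{2}{\left(4 \right)} = \left(\frac{4}{15} \cdot 4 \left(5 + 6 \cdot 4\right)\right)^{2} = \left(\frac{4}{15} \cdot 4 \left(5 + 24\right)\right)^{2} = \left(\frac{4}{15} \cdot 4 \cdot 29\right)^{2} = \left(\frac{464}{15}\right)^{2} = \frac{215296}{225}$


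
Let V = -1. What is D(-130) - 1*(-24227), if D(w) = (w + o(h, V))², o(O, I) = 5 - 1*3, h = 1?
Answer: 40611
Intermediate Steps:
o(O, I) = 2 (o(O, I) = 5 - 3 = 2)
D(w) = (2 + w)² (D(w) = (w + 2)² = (2 + w)²)
D(-130) - 1*(-24227) = (2 - 130)² - 1*(-24227) = (-128)² + 24227 = 16384 + 24227 = 40611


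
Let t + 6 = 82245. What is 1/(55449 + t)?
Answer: 1/137688 ≈ 7.2628e-6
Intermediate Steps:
t = 82239 (t = -6 + 82245 = 82239)
1/(55449 + t) = 1/(55449 + 82239) = 1/137688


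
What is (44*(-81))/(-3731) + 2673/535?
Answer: 11879703/1996085 ≈ 5.9515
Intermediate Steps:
(44*(-81))/(-3731) + 2673/535 = -3564*(-1/3731) + 2673*(1/535) = 3564/3731 + 2673/535 = 11879703/1996085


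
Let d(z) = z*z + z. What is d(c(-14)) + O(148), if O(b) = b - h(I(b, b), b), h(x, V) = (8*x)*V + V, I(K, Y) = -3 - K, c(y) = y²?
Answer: 217396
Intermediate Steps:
h(x, V) = V + 8*V*x (h(x, V) = 8*V*x + V = V + 8*V*x)
d(z) = z + z² (d(z) = z² + z = z + z²)
O(b) = b - b*(-23 - 8*b) (O(b) = b - b*(1 + 8*(-3 - b)) = b - b*(1 + (-24 - 8*b)) = b - b*(-23 - 8*b))
d(c(-14)) + O(148) = (-14)²*(1 + (-14)²) + 8*148*(3 + 148) = 196*(1 + 196) + 8*148*151 = 196*197 + 178784 = 38612 + 178784 = 217396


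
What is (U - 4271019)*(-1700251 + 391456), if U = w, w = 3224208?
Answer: 1370061002745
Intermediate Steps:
U = 3224208
(U - 4271019)*(-1700251 + 391456) = (3224208 - 4271019)*(-1700251 + 391456) = -1046811*(-1308795) = 1370061002745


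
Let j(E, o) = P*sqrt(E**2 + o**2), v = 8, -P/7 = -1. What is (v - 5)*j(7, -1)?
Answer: 105*sqrt(2) ≈ 148.49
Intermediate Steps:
P = 7 (P = -7*(-1) = 7)
j(E, o) = 7*sqrt(E**2 + o**2)
(v - 5)*j(7, -1) = (8 - 5)*(7*sqrt(7**2 + (-1)**2)) = 3*(7*sqrt(49 + 1)) = 3*(7*sqrt(50)) = 3*(7*(5*sqrt(2))) = 3*(35*sqrt(2)) = 105*sqrt(2)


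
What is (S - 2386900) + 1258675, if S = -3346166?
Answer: -4474391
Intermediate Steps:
(S - 2386900) + 1258675 = (-3346166 - 2386900) + 1258675 = -5733066 + 1258675 = -4474391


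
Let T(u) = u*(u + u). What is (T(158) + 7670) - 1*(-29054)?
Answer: 86652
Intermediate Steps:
T(u) = 2*u**2 (T(u) = u*(2*u) = 2*u**2)
(T(158) + 7670) - 1*(-29054) = (2*158**2 + 7670) - 1*(-29054) = (2*24964 + 7670) + 29054 = (49928 + 7670) + 29054 = 57598 + 29054 = 86652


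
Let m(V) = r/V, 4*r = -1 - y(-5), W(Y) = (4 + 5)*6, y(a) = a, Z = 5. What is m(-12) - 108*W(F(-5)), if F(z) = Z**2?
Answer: -69985/12 ≈ -5832.1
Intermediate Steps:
F(z) = 25 (F(z) = 5**2 = 25)
W(Y) = 54 (W(Y) = 9*6 = 54)
r = 1 (r = (-1 - 1*(-5))/4 = (-1 + 5)/4 = (1/4)*4 = 1)
m(V) = 1/V
m(-12) - 108*W(F(-5)) = 1/(-12) - 108*54 = -1/12 - 5832 = -69985/12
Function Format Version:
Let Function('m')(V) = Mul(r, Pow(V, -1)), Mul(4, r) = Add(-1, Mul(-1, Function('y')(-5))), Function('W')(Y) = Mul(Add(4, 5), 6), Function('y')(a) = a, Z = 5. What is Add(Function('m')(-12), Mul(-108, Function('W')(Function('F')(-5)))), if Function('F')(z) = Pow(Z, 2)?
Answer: Rational(-69985, 12) ≈ -5832.1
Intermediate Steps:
Function('F')(z) = 25 (Function('F')(z) = Pow(5, 2) = 25)
Function('W')(Y) = 54 (Function('W')(Y) = Mul(9, 6) = 54)
r = 1 (r = Mul(Rational(1, 4), Add(-1, Mul(-1, -5))) = Mul(Rational(1, 4), Add(-1, 5)) = Mul(Rational(1, 4), 4) = 1)
Function('m')(V) = Pow(V, -1) (Function('m')(V) = Mul(1, Pow(V, -1)) = Pow(V, -1))
Add(Function('m')(-12), Mul(-108, Function('W')(Function('F')(-5)))) = Add(Pow(-12, -1), Mul(-108, 54)) = Add(Rational(-1, 12), -5832) = Rational(-69985, 12)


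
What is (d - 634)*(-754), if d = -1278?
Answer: 1441648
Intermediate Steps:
(d - 634)*(-754) = (-1278 - 634)*(-754) = -1912*(-754) = 1441648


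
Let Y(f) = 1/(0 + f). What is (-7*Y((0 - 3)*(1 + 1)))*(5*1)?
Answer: 35/6 ≈ 5.8333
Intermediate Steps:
Y(f) = 1/f
(-7*Y((0 - 3)*(1 + 1)))*(5*1) = (-7*1/((0 - 3)*(1 + 1)))*(5*1) = -7/((-3*2))*5 = -7/(-6)*5 = -7*(-⅙)*5 = (7/6)*5 = 35/6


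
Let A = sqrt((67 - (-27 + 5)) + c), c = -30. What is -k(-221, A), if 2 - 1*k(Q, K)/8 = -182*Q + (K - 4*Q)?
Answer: 328832 + 8*sqrt(59) ≈ 3.2889e+5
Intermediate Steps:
A = sqrt(59) (A = sqrt((67 - (-27 + 5)) - 30) = sqrt((67 - 1*(-22)) - 30) = sqrt((67 + 22) - 30) = sqrt(89 - 30) = sqrt(59) ≈ 7.6811)
k(Q, K) = 16 - 8*K + 1488*Q (k(Q, K) = 16 - 8*(-182*Q + (K - 4*Q)) = 16 - 8*(K - 186*Q) = 16 + (-8*K + 1488*Q) = 16 - 8*K + 1488*Q)
-k(-221, A) = -(16 - 8*sqrt(59) + 1488*(-221)) = -(16 - 8*sqrt(59) - 328848) = -(-328832 - 8*sqrt(59)) = 328832 + 8*sqrt(59)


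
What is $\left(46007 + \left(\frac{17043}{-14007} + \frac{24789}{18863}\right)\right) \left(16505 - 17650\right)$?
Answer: $- \frac{201714502671705}{3829189} \approx -5.2678 \cdot 10^{7}$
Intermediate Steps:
$\left(46007 + \left(\frac{17043}{-14007} + \frac{24789}{18863}\right)\right) \left(16505 - 17650\right) = \left(46007 + \left(17043 \left(- \frac{1}{14007}\right) + 24789 \cdot \frac{1}{18863}\right)\right) \left(-1145\right) = \left(46007 + \left(- \frac{247}{203} + \frac{24789}{18863}\right)\right) \left(-1145\right) = \left(46007 + \frac{373006}{3829189}\right) \left(-1145\right) = \frac{176169871329}{3829189} \left(-1145\right) = - \frac{201714502671705}{3829189}$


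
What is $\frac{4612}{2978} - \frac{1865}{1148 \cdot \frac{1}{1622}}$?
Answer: $- \frac{2250811191}{854686} \approx -2633.5$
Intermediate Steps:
$\frac{4612}{2978} - \frac{1865}{1148 \cdot \frac{1}{1622}} = 4612 \cdot \frac{1}{2978} - \frac{1865}{1148 \cdot \frac{1}{1622}} = \frac{2306}{1489} - \frac{1865}{\frac{574}{811}} = \frac{2306}{1489} - \frac{1512515}{574} = - \frac{2250811191}{854686}$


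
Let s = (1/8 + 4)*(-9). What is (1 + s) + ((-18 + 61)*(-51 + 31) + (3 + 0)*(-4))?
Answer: -7265/8 ≈ -908.13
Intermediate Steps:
s = -297/8 (s = (⅛ + 4)*(-9) = (33/8)*(-9) = -297/8 ≈ -37.125)
(1 + s) + ((-18 + 61)*(-51 + 31) + (3 + 0)*(-4)) = (1 - 297/8) + ((-18 + 61)*(-51 + 31) + (3 + 0)*(-4)) = -289/8 + (43*(-20) + 3*(-4)) = -289/8 + (-860 - 12) = -289/8 - 872 = -7265/8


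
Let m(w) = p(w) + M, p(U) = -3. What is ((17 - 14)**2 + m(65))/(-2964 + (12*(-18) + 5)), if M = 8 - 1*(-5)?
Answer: -19/3175 ≈ -0.0059843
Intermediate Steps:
M = 13 (M = 8 + 5 = 13)
m(w) = 10 (m(w) = -3 + 13 = 10)
((17 - 14)**2 + m(65))/(-2964 + (12*(-18) + 5)) = ((17 - 14)**2 + 10)/(-2964 + (12*(-18) + 5)) = (3**2 + 10)/(-2964 + (-216 + 5)) = (9 + 10)/(-2964 - 211) = 19/(-3175) = 19*(-1/3175) = -19/3175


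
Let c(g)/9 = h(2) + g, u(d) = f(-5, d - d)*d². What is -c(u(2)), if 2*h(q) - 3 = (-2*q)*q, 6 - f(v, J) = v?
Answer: -747/2 ≈ -373.50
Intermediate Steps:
f(v, J) = 6 - v
u(d) = 11*d² (u(d) = (6 - 1*(-5))*d² = (6 + 5)*d² = 11*d²)
h(q) = 3/2 - q² (h(q) = 3/2 + ((-2*q)*q)/2 = 3/2 + (-2*q²)/2 = 3/2 - q²)
c(g) = -45/2 + 9*g (c(g) = 9*((3/2 - 1*2²) + g) = 9*((3/2 - 1*4) + g) = 9*((3/2 - 4) + g) = 9*(-5/2 + g) = -45/2 + 9*g)
-c(u(2)) = -(-45/2 + 9*(11*2²)) = -(-45/2 + 9*(11*4)) = -(-45/2 + 9*44) = -(-45/2 + 396) = -1*747/2 = -747/2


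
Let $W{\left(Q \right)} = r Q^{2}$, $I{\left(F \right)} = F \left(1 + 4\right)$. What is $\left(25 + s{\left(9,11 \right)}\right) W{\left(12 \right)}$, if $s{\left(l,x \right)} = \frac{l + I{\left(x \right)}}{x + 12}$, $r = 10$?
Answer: $\frac{920160}{23} \approx 40007.0$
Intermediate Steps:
$I{\left(F \right)} = 5 F$ ($I{\left(F \right)} = F 5 = 5 F$)
$s{\left(l,x \right)} = \frac{l + 5 x}{12 + x}$ ($s{\left(l,x \right)} = \frac{l + 5 x}{x + 12} = \frac{l + 5 x}{12 + x}$)
$W{\left(Q \right)} = 10 Q^{2}$
$\left(25 + s{\left(9,11 \right)}\right) W{\left(12 \right)} = \left(25 + \frac{9 + 5 \cdot 11}{12 + 11}\right) 10 \cdot 12^{2} = \left(25 + \frac{9 + 55}{23}\right) 10 \cdot 144 = \left(25 + \frac{1}{23} \cdot 64\right) 1440 = \left(25 + \frac{64}{23}\right) 1440 = \frac{639}{23} \cdot 1440 = \frac{920160}{23}$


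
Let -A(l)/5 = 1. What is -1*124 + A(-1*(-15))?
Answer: -129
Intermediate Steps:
A(l) = -5 (A(l) = -5*1 = -5)
-1*124 + A(-1*(-15)) = -1*124 - 5 = -124 - 5 = -129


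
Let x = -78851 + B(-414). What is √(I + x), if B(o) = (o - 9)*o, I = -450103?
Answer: 2*I*√88458 ≈ 594.84*I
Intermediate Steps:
B(o) = o*(-9 + o) (B(o) = (-9 + o)*o = o*(-9 + o))
x = 96271 (x = -78851 - 414*(-9 - 414) = -78851 - 414*(-423) = -78851 + 175122 = 96271)
√(I + x) = √(-450103 + 96271) = √(-353832) = 2*I*√88458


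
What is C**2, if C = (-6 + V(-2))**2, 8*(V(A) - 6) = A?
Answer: 1/256 ≈ 0.0039063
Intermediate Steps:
V(A) = 6 + A/8
C = 1/16 (C = (-6 + (6 + (1/8)*(-2)))**2 = (-6 + (6 - 1/4))**2 = (-6 + 23/4)**2 = (-1/4)**2 = 1/16 ≈ 0.062500)
C**2 = (1/16)**2 = 1/256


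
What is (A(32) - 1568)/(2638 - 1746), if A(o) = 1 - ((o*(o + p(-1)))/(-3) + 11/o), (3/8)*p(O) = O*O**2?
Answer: -361283/256896 ≈ -1.4063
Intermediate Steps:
p(O) = 8*O**3/3 (p(O) = 8*(O*O**2)/3 = 8*O**3/3)
A(o) = 1 - 11/o + o*(-8/3 + o)/3 (A(o) = 1 - ((o*(o + (8/3)*(-1)**3))/(-3) + 11/o) = 1 - ((o*(o + (8/3)*(-1)))*(-1/3) + 11/o) = 1 - ((o*(o - 8/3))*(-1/3) + 11/o) = 1 - ((o*(-8/3 + o))*(-1/3) + 11/o) = 1 - (-o*(-8/3 + o)/3 + 11/o) = 1 - (11/o - o*(-8/3 + o)/3) = 1 + (-11/o + o*(-8/3 + o)/3) = 1 - 11/o + o*(-8/3 + o)/3)
(A(32) - 1568)/(2638 - 1746) = ((1 - 11/32 - 8/9*32 + (1/3)*32**2) - 1568)/(2638 - 1746) = ((1 - 11*1/32 - 256/9 + (1/3)*1024) - 1568)/892 = ((1 - 11/32 - 256/9 + 1024/3) - 1568)*(1/892) = (90301/288 - 1568)*(1/892) = -361283/288*1/892 = -361283/256896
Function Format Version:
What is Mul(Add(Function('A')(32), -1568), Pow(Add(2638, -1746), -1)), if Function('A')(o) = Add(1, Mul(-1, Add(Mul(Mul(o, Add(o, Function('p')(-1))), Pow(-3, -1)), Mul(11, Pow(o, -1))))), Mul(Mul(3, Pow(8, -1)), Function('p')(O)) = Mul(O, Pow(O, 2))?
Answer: Rational(-361283, 256896) ≈ -1.4063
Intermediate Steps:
Function('p')(O) = Mul(Rational(8, 3), Pow(O, 3)) (Function('p')(O) = Mul(Rational(8, 3), Mul(O, Pow(O, 2))) = Mul(Rational(8, 3), Pow(O, 3)))
Function('A')(o) = Add(1, Mul(-11, Pow(o, -1)), Mul(Rational(1, 3), o, Add(Rational(-8, 3), o))) (Function('A')(o) = Add(1, Mul(-1, Add(Mul(Mul(o, Add(o, Mul(Rational(8, 3), Pow(-1, 3)))), Pow(-3, -1)), Mul(11, Pow(o, -1))))) = Add(1, Mul(-1, Add(Mul(Mul(o, Add(o, Mul(Rational(8, 3), -1))), Rational(-1, 3)), Mul(11, Pow(o, -1))))) = Add(1, Mul(-1, Add(Mul(Mul(o, Add(o, Rational(-8, 3))), Rational(-1, 3)), Mul(11, Pow(o, -1))))) = Add(1, Mul(-1, Add(Mul(Mul(o, Add(Rational(-8, 3), o)), Rational(-1, 3)), Mul(11, Pow(o, -1))))) = Add(1, Mul(-1, Add(Mul(Rational(-1, 3), o, Add(Rational(-8, 3), o)), Mul(11, Pow(o, -1))))) = Add(1, Mul(-1, Add(Mul(11, Pow(o, -1)), Mul(Rational(-1, 3), o, Add(Rational(-8, 3), o))))) = Add(1, Add(Mul(-11, Pow(o, -1)), Mul(Rational(1, 3), o, Add(Rational(-8, 3), o)))) = Add(1, Mul(-11, Pow(o, -1)), Mul(Rational(1, 3), o, Add(Rational(-8, 3), o))))
Mul(Add(Function('A')(32), -1568), Pow(Add(2638, -1746), -1)) = Mul(Add(Add(1, Mul(-11, Pow(32, -1)), Mul(Rational(-8, 9), 32), Mul(Rational(1, 3), Pow(32, 2))), -1568), Pow(Add(2638, -1746), -1)) = Mul(Add(Add(1, Mul(-11, Rational(1, 32)), Rational(-256, 9), Mul(Rational(1, 3), 1024)), -1568), Pow(892, -1)) = Mul(Add(Add(1, Rational(-11, 32), Rational(-256, 9), Rational(1024, 3)), -1568), Rational(1, 892)) = Mul(Add(Rational(90301, 288), -1568), Rational(1, 892)) = Mul(Rational(-361283, 288), Rational(1, 892)) = Rational(-361283, 256896)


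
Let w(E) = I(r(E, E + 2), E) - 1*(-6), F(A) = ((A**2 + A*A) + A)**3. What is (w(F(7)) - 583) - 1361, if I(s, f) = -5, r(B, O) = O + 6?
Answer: -1943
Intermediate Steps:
r(B, O) = 6 + O
F(A) = (A + 2*A**2)**3 (F(A) = ((A**2 + A**2) + A)**3 = (2*A**2 + A)**3 = (A + 2*A**2)**3)
w(E) = 1 (w(E) = -5 - 1*(-6) = -5 + 6 = 1)
(w(F(7)) - 583) - 1361 = (1 - 583) - 1361 = -582 - 1361 = -1943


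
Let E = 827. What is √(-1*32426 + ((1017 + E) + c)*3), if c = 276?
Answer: I*√26066 ≈ 161.45*I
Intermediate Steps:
√(-1*32426 + ((1017 + E) + c)*3) = √(-1*32426 + ((1017 + 827) + 276)*3) = √(-32426 + (1844 + 276)*3) = √(-32426 + 2120*3) = √(-32426 + 6360) = √(-26066) = I*√26066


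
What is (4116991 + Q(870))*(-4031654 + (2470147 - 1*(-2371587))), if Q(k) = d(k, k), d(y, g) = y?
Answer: 3335796838880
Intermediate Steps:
Q(k) = k
(4116991 + Q(870))*(-4031654 + (2470147 - 1*(-2371587))) = (4116991 + 870)*(-4031654 + (2470147 - 1*(-2371587))) = 4117861*(-4031654 + (2470147 + 2371587)) = 4117861*(-4031654 + 4841734) = 4117861*810080 = 3335796838880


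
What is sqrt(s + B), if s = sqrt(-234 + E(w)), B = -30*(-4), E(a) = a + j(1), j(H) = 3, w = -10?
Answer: sqrt(120 + I*sqrt(241)) ≈ 10.977 + 0.70711*I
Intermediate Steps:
E(a) = 3 + a (E(a) = a + 3 = 3 + a)
B = 120
s = I*sqrt(241) (s = sqrt(-234 + (3 - 10)) = sqrt(-234 - 7) = sqrt(-241) = I*sqrt(241) ≈ 15.524*I)
sqrt(s + B) = sqrt(I*sqrt(241) + 120) = sqrt(120 + I*sqrt(241))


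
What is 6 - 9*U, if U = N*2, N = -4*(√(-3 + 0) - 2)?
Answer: -138 + 72*I*√3 ≈ -138.0 + 124.71*I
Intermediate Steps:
N = 8 - 4*I*√3 (N = -4*(√(-3) - 2) = -4*(I*√3 - 2) = -4*(-2 + I*√3) = 8 - 4*I*√3 ≈ 8.0 - 6.9282*I)
U = 16 - 8*I*√3 (U = (8 - 4*I*√3)*2 = 16 - 8*I*√3 ≈ 16.0 - 13.856*I)
6 - 9*U = 6 - 9*(16 - 8*I*√3) = 6 + (-144 + 72*I*√3) = -138 + 72*I*√3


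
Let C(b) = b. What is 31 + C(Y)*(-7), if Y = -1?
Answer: 38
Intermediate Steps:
31 + C(Y)*(-7) = 31 - 1*(-7) = 31 + 7 = 38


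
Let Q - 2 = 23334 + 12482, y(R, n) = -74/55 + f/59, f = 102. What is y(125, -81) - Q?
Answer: -116228166/3245 ≈ -35818.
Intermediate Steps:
y(R, n) = 1244/3245 (y(R, n) = -74/55 + 102/59 = 1244/3245)
Q = 35818 (Q = 2 + (23334 + 12482) = 2 + 35816 = 35818)
y(125, -81) - Q = 1244/3245 - 1*35818 = 1244/3245 - 35818 = -116228166/3245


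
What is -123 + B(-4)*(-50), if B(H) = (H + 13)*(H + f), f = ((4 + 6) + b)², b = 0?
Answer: -43323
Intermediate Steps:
f = 100 (f = ((4 + 6) + 0)² = (10 + 0)² = 10² = 100)
B(H) = (13 + H)*(100 + H) (B(H) = (H + 13)*(H + 100) = (13 + H)*(100 + H))
-123 + B(-4)*(-50) = -123 + (1300 + (-4)² + 113*(-4))*(-50) = -123 + (1300 + 16 - 452)*(-50) = -123 + 864*(-50) = -123 - 43200 = -43323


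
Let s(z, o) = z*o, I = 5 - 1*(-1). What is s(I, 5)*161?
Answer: 4830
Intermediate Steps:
I = 6 (I = 5 + 1 = 6)
s(z, o) = o*z
s(I, 5)*161 = (5*6)*161 = 30*161 = 4830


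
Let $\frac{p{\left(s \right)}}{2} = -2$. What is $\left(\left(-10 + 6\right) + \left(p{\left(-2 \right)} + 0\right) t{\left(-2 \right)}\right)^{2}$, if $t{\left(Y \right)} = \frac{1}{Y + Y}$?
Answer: $9$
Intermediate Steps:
$p{\left(s \right)} = -4$ ($p{\left(s \right)} = 2 \left(-2\right) = -4$)
$t{\left(Y \right)} = \frac{1}{2 Y}$
$\left(\left(-10 + 6\right) + \left(p{\left(-2 \right)} + 0\right) t{\left(-2 \right)}\right)^{2} = \left(\left(-10 + 6\right) + \left(-4 + 0\right) \frac{1}{2 \left(-2\right)}\right)^{2} = \left(-4 - 4 \cdot \frac{1}{2} \left(- \frac{1}{2}\right)\right)^{2} = \left(-4 - -1\right)^{2} = \left(-4 + 1\right)^{2} = \left(-3\right)^{2} = 9$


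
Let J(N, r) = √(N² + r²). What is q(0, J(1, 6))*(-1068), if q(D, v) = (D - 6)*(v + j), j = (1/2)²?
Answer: 1602 + 6408*√37 ≈ 40580.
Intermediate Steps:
j = ¼ (j = (1*(½))² = (½)² = ¼ ≈ 0.25000)
q(D, v) = (-6 + D)*(¼ + v) (q(D, v) = (D - 6)*(v + ¼) = (-6 + D)*(¼ + v))
q(0, J(1, 6))*(-1068) = (-3/2 - 6*√(1² + 6²) + (¼)*0 + 0*√(1² + 6²))*(-1068) = (-3/2 - 6*√(1 + 36) + 0 + 0*√(1 + 36))*(-1068) = (-3/2 - 6*√37 + 0 + 0*√37)*(-1068) = (-3/2 - 6*√37 + 0 + 0)*(-1068) = (-3/2 - 6*√37)*(-1068) = 1602 + 6408*√37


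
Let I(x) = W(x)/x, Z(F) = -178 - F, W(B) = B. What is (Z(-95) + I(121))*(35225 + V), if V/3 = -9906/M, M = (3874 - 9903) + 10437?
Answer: -3182462681/1102 ≈ -2.8879e+6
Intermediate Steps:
M = 4408 (M = -6029 + 10437 = 4408)
I(x) = 1 (I(x) = x/x = 1)
V = -14859/2204 (V = 3*(-9906/4408) = 3*(-9906*1/4408) = 3*(-4953/2204) = -14859/2204 ≈ -6.7418)
(Z(-95) + I(121))*(35225 + V) = ((-178 - 1*(-95)) + 1)*(35225 - 14859/2204) = ((-178 + 95) + 1)*(77621041/2204) = (-83 + 1)*(77621041/2204) = -82*77621041/2204 = -3182462681/1102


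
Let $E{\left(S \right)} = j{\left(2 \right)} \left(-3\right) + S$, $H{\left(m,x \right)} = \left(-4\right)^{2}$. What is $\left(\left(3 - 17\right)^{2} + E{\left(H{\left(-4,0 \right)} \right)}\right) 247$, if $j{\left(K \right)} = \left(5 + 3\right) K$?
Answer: $40508$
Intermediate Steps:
$H{\left(m,x \right)} = 16$
$j{\left(K \right)} = 8 K$
$E{\left(S \right)} = -48 + S$ ($E{\left(S \right)} = 8 \cdot 2 \left(-3\right) + S = 16 \left(-3\right) + S = -48 + S$)
$\left(\left(3 - 17\right)^{2} + E{\left(H{\left(-4,0 \right)} \right)}\right) 247 = \left(\left(3 - 17\right)^{2} + \left(-48 + 16\right)\right) 247 = \left(\left(-14\right)^{2} - 32\right) 247 = \left(196 - 32\right) 247 = 164 \cdot 247 = 40508$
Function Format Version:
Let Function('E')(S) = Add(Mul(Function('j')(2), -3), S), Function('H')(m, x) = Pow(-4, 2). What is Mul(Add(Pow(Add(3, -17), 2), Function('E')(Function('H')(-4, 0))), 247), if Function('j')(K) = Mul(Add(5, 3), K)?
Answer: 40508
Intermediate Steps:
Function('H')(m, x) = 16
Function('j')(K) = Mul(8, K)
Function('E')(S) = Add(-48, S) (Function('E')(S) = Add(Mul(Mul(8, 2), -3), S) = Add(Mul(16, -3), S) = Add(-48, S))
Mul(Add(Pow(Add(3, -17), 2), Function('E')(Function('H')(-4, 0))), 247) = Mul(Add(Pow(Add(3, -17), 2), Add(-48, 16)), 247) = Mul(Add(Pow(-14, 2), -32), 247) = Mul(Add(196, -32), 247) = Mul(164, 247) = 40508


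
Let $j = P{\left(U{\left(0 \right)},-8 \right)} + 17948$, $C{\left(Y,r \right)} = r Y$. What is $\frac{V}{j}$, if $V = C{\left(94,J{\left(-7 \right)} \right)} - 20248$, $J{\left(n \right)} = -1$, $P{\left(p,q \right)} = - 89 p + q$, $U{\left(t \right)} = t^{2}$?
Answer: $- \frac{10171}{8970} \approx -1.1339$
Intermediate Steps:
$P{\left(p,q \right)} = q - 89 p$
$C{\left(Y,r \right)} = Y r$
$V = -20342$ ($V = 94 \left(-1\right) - 20248 = -94 - 20248 = -20342$)
$j = 17940$ ($j = \left(-8 - 89 \cdot 0^{2}\right) + 17948 = \left(-8 - 0\right) + 17948 = \left(-8 + 0\right) + 17948 = -8 + 17948 = 17940$)
$\frac{V}{j} = - \frac{20342}{17940} = \left(-20342\right) \frac{1}{17940} = - \frac{10171}{8970}$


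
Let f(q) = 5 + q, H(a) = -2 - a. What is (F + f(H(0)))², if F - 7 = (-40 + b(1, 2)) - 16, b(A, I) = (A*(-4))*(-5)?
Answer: 676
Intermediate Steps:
b(A, I) = 20*A (b(A, I) = -4*A*(-5) = 20*A)
F = -29 (F = 7 + ((-40 + 20*1) - 16) = 7 + ((-40 + 20) - 16) = 7 + (-20 - 16) = 7 - 36 = -29)
(F + f(H(0)))² = (-29 + (5 + (-2 - 1*0)))² = (-29 + (5 + (-2 + 0)))² = (-29 + (5 - 2))² = (-29 + 3)² = (-26)² = 676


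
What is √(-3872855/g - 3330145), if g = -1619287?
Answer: 4*I*√545745932819458070/1619287 ≈ 1824.9*I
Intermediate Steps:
√(-3872855/g - 3330145) = √(-3872855/(-1619287) - 3330145) = √(-3872855*(-1/1619287) - 3330145) = √(3872855/1619287 - 3330145) = √(-5392456633760/1619287) = 4*I*√545745932819458070/1619287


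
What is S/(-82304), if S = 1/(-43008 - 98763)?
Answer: 1/11668320384 ≈ 8.5702e-11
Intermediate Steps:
S = -1/141771 (S = 1/(-141771) = -1/141771 ≈ -7.0536e-6)
S/(-82304) = -1/141771/(-82304) = -1/141771*(-1/82304) = 1/11668320384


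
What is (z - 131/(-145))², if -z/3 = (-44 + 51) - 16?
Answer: 16370116/21025 ≈ 778.60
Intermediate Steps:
z = 27 (z = -3*((-44 + 51) - 16) = -3*(7 - 16) = -3*(-9) = 27)
(z - 131/(-145))² = (27 - 131/(-145))² = (27 - 131*(-1/145))² = (27 + 131/145)² = (4046/145)² = 16370116/21025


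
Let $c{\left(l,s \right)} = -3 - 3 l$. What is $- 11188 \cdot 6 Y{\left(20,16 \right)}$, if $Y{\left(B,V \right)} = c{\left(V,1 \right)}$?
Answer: $3423528$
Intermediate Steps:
$Y{\left(B,V \right)} = -3 - 3 V$
$- 11188 \cdot 6 Y{\left(20,16 \right)} = - 11188 \cdot 6 \left(-3 - 48\right) = - 11188 \cdot 6 \left(-51\right) = \left(-11188\right) \left(-306\right) = 3423528$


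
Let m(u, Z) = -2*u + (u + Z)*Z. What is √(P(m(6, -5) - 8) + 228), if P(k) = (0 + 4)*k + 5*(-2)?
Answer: √118 ≈ 10.863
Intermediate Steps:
m(u, Z) = -2*u + Z*(Z + u) (m(u, Z) = -2*u + (Z + u)*Z = -2*u + Z*(Z + u))
P(k) = -10 + 4*k (P(k) = 4*k - 10 = -10 + 4*k)
√(P(m(6, -5) - 8) + 228) = √((-10 + 4*(((-5)² - 2*6 - 5*6) - 8)) + 228) = √((-10 + 4*((25 - 12 - 30) - 8)) + 228) = √((-10 + 4*(-17 - 8)) + 228) = √((-10 + 4*(-25)) + 228) = √((-10 - 100) + 228) = √(-110 + 228) = √118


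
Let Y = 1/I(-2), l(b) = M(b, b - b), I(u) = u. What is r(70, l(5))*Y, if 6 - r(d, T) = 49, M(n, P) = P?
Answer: 43/2 ≈ 21.500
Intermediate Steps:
l(b) = 0 (l(b) = b - b = 0)
r(d, T) = -43 (r(d, T) = 6 - 1*49 = 6 - 49 = -43)
Y = -½ (Y = 1/(-2) = -½ ≈ -0.50000)
r(70, l(5))*Y = -43*(-½) = 43/2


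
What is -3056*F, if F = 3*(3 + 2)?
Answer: -45840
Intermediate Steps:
F = 15 (F = 3*5 = 15)
-3056*F = -3056*15 = -45840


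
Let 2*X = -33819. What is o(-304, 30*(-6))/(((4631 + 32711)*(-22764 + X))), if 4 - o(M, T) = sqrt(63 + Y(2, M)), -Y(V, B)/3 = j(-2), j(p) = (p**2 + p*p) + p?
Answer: -4/1481487837 + sqrt(5)/493829279 ≈ 1.8280e-9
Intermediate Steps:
X = -33819/2 (X = (1/2)*(-33819) = -33819/2 ≈ -16910.)
j(p) = p + 2*p**2 (j(p) = (p**2 + p**2) + p = 2*p**2 + p = p + 2*p**2)
Y(V, B) = -18 (Y(V, B) = -(-6)*(1 + 2*(-2)) = -(-6)*(1 - 4) = -(-6)*(-3) = -3*6 = -18)
o(M, T) = 4 - 3*sqrt(5) (o(M, T) = 4 - sqrt(63 - 18) = 4 - sqrt(45) = 4 - 3*sqrt(5))
o(-304, 30*(-6))/(((4631 + 32711)*(-22764 + X))) = (4 - 3*sqrt(5))/(((4631 + 32711)*(-22764 - 33819/2))) = (4 - 3*sqrt(5))/((37342*(-79347/2))) = (4 - 3*sqrt(5))/(-1481487837) = (4 - 3*sqrt(5))*(-1/1481487837) = -4/1481487837 + sqrt(5)/493829279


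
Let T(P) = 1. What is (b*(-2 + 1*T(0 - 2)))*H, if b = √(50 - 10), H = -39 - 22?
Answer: 122*√10 ≈ 385.80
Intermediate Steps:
H = -61
b = 2*√10 (b = √40 = 2*√10 ≈ 6.3246)
(b*(-2 + 1*T(0 - 2)))*H = ((2*√10)*(-2 + 1*1))*(-61) = ((2*√10)*(-2 + 1))*(-61) = ((2*√10)*(-1))*(-61) = -2*√10*(-61) = 122*√10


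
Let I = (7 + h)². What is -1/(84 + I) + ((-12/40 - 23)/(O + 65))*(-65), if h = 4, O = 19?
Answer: 620777/34440 ≈ 18.025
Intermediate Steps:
I = 121 (I = (7 + 4)² = 11² = 121)
-1/(84 + I) + ((-12/40 - 23)/(O + 65))*(-65) = -1/(84 + 121) + ((-12/40 - 23)/(19 + 65))*(-65) = -1/205 + ((-12*1/40 - 23)/84)*(-65) = -1*1/205 + ((-3/10 - 23)*(1/84))*(-65) = -1/205 - 233/10*1/84*(-65) = -1/205 - 233/840*(-65) = -1/205 + 3029/168 = 620777/34440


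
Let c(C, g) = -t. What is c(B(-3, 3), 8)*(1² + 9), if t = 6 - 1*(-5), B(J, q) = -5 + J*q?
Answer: -110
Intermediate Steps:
t = 11 (t = 6 + 5 = 11)
c(C, g) = -11 (c(C, g) = -1*11 = -11)
c(B(-3, 3), 8)*(1² + 9) = -11*(1² + 9) = -11*(1 + 9) = -11*10 = -110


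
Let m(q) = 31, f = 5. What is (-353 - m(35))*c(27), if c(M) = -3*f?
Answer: 5760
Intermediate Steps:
c(M) = -15 (c(M) = -3*5 = -15)
(-353 - m(35))*c(27) = (-353 - 1*31)*(-15) = (-353 - 31)*(-15) = -384*(-15) = 5760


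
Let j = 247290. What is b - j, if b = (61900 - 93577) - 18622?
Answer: -297589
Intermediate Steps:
b = -50299 (b = -31677 - 18622 = -50299)
b - j = -50299 - 1*247290 = -50299 - 247290 = -297589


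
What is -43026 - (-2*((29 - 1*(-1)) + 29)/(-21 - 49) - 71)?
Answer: -1503484/35 ≈ -42957.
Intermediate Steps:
-43026 - (-2*((29 - 1*(-1)) + 29)/(-21 - 49) - 71) = -43026 - (-2*((29 + 1) + 29)/(-70) - 71) = -43026 - (-2*(30 + 29)*(-1)/70 - 71) = -43026 - (-118*(-1)/70 - 71) = -43026 - (-2*(-59/70) - 71) = -43026 - (59/35 - 71) = -43026 - 1*(-2426/35) = -43026 + 2426/35 = -1503484/35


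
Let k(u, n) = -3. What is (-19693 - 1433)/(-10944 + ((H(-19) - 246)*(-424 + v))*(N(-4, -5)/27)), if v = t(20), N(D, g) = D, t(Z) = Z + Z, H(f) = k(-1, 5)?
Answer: 31689/37664 ≈ 0.84136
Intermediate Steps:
H(f) = -3
t(Z) = 2*Z
v = 40 (v = 2*20 = 40)
(-19693 - 1433)/(-10944 + ((H(-19) - 246)*(-424 + v))*(N(-4, -5)/27)) = (-19693 - 1433)/(-10944 + ((-3 - 246)*(-424 + 40))*(-4/27)) = -21126/(-10944 + (-249*(-384))*(-4*1/27)) = -21126/(-10944 + 95616*(-4/27)) = -21126/(-10944 - 42496/3) = -21126/(-75328/3) = -21126*(-3/75328) = 31689/37664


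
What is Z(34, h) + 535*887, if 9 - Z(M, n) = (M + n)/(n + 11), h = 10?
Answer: 9965590/21 ≈ 4.7455e+5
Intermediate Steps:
Z(M, n) = 9 - (M + n)/(11 + n) (Z(M, n) = 9 - (M + n)/(n + 11) = 9 - (M + n)/(11 + n))
Z(34, h) + 535*887 = (99 - 1*34 + 8*10)/(11 + 10) + 535*887 = (99 - 34 + 80)/21 + 474545 = (1/21)*145 + 474545 = 145/21 + 474545 = 9965590/21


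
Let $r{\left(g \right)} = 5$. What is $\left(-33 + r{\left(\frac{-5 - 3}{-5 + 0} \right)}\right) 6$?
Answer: $-168$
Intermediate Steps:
$\left(-33 + r{\left(\frac{-5 - 3}{-5 + 0} \right)}\right) 6 = \left(-33 + 5\right) 6 = \left(-28\right) 6 = -168$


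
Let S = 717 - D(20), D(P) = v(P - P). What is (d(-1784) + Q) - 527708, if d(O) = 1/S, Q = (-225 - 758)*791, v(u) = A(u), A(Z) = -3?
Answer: -939787919/720 ≈ -1.3053e+6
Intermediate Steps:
v(u) = -3
D(P) = -3
Q = -777553 (Q = -983*791 = -777553)
S = 720 (S = 717 - 1*(-3) = 717 + 3 = 720)
d(O) = 1/720
(d(-1784) + Q) - 527708 = (1/720 - 777553) - 527708 = -559838159/720 - 527708 = -939787919/720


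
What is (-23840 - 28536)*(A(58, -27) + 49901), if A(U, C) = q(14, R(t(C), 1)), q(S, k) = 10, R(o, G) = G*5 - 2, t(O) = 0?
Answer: -2614138536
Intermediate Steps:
R(o, G) = -2 + 5*G (R(o, G) = 5*G - 2 = -2 + 5*G)
A(U, C) = 10
(-23840 - 28536)*(A(58, -27) + 49901) = (-23840 - 28536)*(10 + 49901) = -52376*49911 = -2614138536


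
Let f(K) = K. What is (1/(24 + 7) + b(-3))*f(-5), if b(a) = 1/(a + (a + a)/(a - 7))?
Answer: 715/372 ≈ 1.9220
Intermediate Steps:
b(a) = 1/(a + 2*a/(-7 + a)) (b(a) = 1/(a + (2*a)/(-7 + a)) = 1/(a + 2*a/(-7 + a)))
(1/(24 + 7) + b(-3))*f(-5) = (1/(24 + 7) + (-7 - 3)/((-3)*(-5 - 3)))*(-5) = (1/31 - ⅓*(-10)/(-8))*(-5) = (1/31 - ⅓*(-⅛)*(-10))*(-5) = (1/31 - 5/12)*(-5) = -143/372*(-5) = 715/372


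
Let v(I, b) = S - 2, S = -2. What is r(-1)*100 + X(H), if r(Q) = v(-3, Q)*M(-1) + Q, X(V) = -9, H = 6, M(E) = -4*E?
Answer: -1709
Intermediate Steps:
v(I, b) = -4 (v(I, b) = -2 - 2 = -4)
r(Q) = -16 + Q (r(Q) = -(-16)*(-1) + Q = -4*4 + Q = -16 + Q)
r(-1)*100 + X(H) = (-16 - 1)*100 - 9 = -17*100 - 9 = -1700 - 9 = -1709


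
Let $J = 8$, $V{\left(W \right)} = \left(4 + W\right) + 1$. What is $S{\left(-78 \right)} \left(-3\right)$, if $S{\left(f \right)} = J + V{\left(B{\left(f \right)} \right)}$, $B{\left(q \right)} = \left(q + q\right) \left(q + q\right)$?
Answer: $-73047$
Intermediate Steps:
$B{\left(q \right)} = 4 q^{2}$ ($B{\left(q \right)} = 2 q 2 q = 4 q^{2}$)
$V{\left(W \right)} = 5 + W$
$S{\left(f \right)} = 13 + 4 f^{2}$ ($S{\left(f \right)} = 8 + \left(5 + 4 f^{2}\right) = 13 + 4 f^{2}$)
$S{\left(-78 \right)} \left(-3\right) = \left(13 + 4 \left(-78\right)^{2}\right) \left(-3\right) = \left(13 + 4 \cdot 6084\right) \left(-3\right) = \left(13 + 24336\right) \left(-3\right) = 24349 \left(-3\right) = -73047$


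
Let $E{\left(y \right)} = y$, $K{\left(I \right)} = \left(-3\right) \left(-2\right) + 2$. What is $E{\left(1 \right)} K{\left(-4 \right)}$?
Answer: $8$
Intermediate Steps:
$K{\left(I \right)} = 8$ ($K{\left(I \right)} = 6 + 2 = 8$)
$E{\left(1 \right)} K{\left(-4 \right)} = 1 \cdot 8 = 8$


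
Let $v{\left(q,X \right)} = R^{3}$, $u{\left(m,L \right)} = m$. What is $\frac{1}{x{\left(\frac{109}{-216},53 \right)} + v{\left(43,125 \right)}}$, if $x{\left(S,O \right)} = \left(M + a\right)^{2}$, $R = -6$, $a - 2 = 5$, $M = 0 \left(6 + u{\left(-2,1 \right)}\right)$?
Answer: $- \frac{1}{167} \approx -0.005988$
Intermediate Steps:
$M = 0$ ($M = 0 \left(6 - 2\right) = 0 \cdot 4 = 0$)
$a = 7$ ($a = 2 + 5 = 7$)
$v{\left(q,X \right)} = -216$ ($v{\left(q,X \right)} = \left(-6\right)^{3} = -216$)
$x{\left(S,O \right)} = 49$ ($x{\left(S,O \right)} = \left(0 + 7\right)^{2} = 7^{2} = 49$)
$\frac{1}{x{\left(\frac{109}{-216},53 \right)} + v{\left(43,125 \right)}} = \frac{1}{49 - 216} = \frac{1}{-167} = - \frac{1}{167}$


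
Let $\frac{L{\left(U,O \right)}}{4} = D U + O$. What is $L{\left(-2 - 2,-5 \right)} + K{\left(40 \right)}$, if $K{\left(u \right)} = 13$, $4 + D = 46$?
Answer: $-679$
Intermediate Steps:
$D = 42$ ($D = -4 + 46 = 42$)
$L{\left(U,O \right)} = 4 O + 168 U$ ($L{\left(U,O \right)} = 4 \left(42 U + O\right) = 4 \left(O + 42 U\right) = 4 O + 168 U$)
$L{\left(-2 - 2,-5 \right)} + K{\left(40 \right)} = \left(4 \left(-5\right) + 168 \left(-2 - 2\right)\right) + 13 = \left(-20 + 168 \left(-2 - 2\right)\right) + 13 = \left(-20 + 168 \left(-4\right)\right) + 13 = \left(-20 - 672\right) + 13 = -692 + 13 = -679$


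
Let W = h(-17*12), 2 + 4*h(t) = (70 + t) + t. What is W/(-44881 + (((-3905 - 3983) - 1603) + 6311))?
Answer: 85/48061 ≈ 0.0017686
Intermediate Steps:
h(t) = 17 + t/2 (h(t) = -½ + ((70 + t) + t)/4 = -½ + (70 + 2*t)/4 = -½ + (35/2 + t/2) = 17 + t/2)
W = -85 (W = 17 + (-17*12)/2 = 17 + (½)*(-204) = 17 - 102 = -85)
W/(-44881 + (((-3905 - 3983) - 1603) + 6311)) = -85/(-44881 + (((-3905 - 3983) - 1603) + 6311)) = -85/(-44881 + ((-7888 - 1603) + 6311)) = -85/(-44881 + (-9491 + 6311)) = -85/(-44881 - 3180) = -85/(-48061) = -85*(-1/48061) = 85/48061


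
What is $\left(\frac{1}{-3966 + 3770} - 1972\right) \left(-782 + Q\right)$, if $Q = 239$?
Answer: $\frac{209876559}{196} \approx 1.0708 \cdot 10^{6}$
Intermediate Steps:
$\left(\frac{1}{-3966 + 3770} - 1972\right) \left(-782 + Q\right) = \left(\frac{1}{-3966 + 3770} - 1972\right) \left(-782 + 239\right) = \left(\frac{1}{-196} - 1972\right) \left(-543\right) = \left(- \frac{1}{196} - 1972\right) \left(-543\right) = \left(- \frac{386513}{196}\right) \left(-543\right) = \frac{209876559}{196}$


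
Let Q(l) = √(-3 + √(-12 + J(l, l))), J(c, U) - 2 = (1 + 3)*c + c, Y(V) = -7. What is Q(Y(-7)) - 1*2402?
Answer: -2402 + √(-3 + 3*I*√5) ≈ -2400.5 + 2.2747*I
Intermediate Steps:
J(c, U) = 2 + 5*c (J(c, U) = 2 + ((1 + 3)*c + c) = 2 + (4*c + c) = 2 + 5*c)
Q(l) = √(-3 + √(-10 + 5*l)) (Q(l) = √(-3 + √(-12 + (2 + 5*l))) = √(-3 + √(-10 + 5*l)))
Q(Y(-7)) - 1*2402 = √(-3 + √5*√(-2 - 7)) - 1*2402 = √(-3 + √5*√(-9)) - 2402 = √(-3 + √5*(3*I)) - 2402 = √(-3 + 3*I*√5) - 2402 = -2402 + √(-3 + 3*I*√5)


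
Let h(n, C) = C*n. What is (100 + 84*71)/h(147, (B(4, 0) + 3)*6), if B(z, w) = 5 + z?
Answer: 758/1323 ≈ 0.57294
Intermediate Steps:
(100 + 84*71)/h(147, (B(4, 0) + 3)*6) = (100 + 84*71)/(((((5 + 4) + 3)*6)*147)) = (100 + 5964)/((((9 + 3)*6)*147)) = 6064/(((12*6)*147)) = 6064/((72*147)) = 6064/10584 = 6064*(1/10584) = 758/1323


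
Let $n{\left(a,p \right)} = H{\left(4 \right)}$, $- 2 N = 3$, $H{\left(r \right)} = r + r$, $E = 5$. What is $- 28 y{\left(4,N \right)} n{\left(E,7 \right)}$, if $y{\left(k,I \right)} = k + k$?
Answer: $-1792$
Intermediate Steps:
$H{\left(r \right)} = 2 r$
$N = - \frac{3}{2}$ ($N = \left(- \frac{1}{2}\right) 3 = - \frac{3}{2} \approx -1.5$)
$n{\left(a,p \right)} = 8$ ($n{\left(a,p \right)} = 2 \cdot 4 = 8$)
$y{\left(k,I \right)} = 2 k$
$- 28 y{\left(4,N \right)} n{\left(E,7 \right)} = - 28 \cdot 2 \cdot 4 \cdot 8 = \left(-28\right) 8 \cdot 8 = \left(-224\right) 8 = -1792$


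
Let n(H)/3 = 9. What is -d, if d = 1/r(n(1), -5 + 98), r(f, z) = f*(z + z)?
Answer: -1/5022 ≈ -0.00019912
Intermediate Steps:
n(H) = 27 (n(H) = 3*9 = 27)
r(f, z) = 2*f*z (r(f, z) = f*(2*z) = 2*f*z)
d = 1/5022 (d = 1/(2*27*(-5 + 98)) = 1/(2*27*93) = 1/5022 ≈ 0.00019912)
-d = -1*1/5022 = -1/5022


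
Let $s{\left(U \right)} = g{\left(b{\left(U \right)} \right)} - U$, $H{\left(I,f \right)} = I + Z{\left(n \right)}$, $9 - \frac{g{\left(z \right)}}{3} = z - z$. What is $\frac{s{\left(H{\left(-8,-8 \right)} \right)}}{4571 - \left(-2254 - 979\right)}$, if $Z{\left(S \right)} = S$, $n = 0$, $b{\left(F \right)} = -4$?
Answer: $\frac{35}{7804} \approx 0.0044849$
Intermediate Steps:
$g{\left(z \right)} = 27$ ($g{\left(z \right)} = 27 - 3 \left(z - z\right) = 27 - 0 = 27 + 0 = 27$)
$H{\left(I,f \right)} = I$ ($H{\left(I,f \right)} = I + 0 = I$)
$s{\left(U \right)} = 27 - U$
$\frac{s{\left(H{\left(-8,-8 \right)} \right)}}{4571 - \left(-2254 - 979\right)} = \frac{27 - -8}{4571 - \left(-2254 - 979\right)} = \frac{27 + 8}{4571 - \left(-2254 - 979\right)} = \frac{35}{4571 - -3233} = \frac{35}{4571 + 3233} = \frac{35}{7804}$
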